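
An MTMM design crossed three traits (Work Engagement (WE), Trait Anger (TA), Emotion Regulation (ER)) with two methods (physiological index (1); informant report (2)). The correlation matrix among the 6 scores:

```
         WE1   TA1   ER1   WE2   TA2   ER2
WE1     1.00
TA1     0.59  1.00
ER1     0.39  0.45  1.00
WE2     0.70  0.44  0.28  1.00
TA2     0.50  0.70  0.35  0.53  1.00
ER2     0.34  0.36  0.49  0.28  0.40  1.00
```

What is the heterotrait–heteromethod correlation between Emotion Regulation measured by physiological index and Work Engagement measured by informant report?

Different traits and methods: r(ER1, WE2) = 0.28.

0.28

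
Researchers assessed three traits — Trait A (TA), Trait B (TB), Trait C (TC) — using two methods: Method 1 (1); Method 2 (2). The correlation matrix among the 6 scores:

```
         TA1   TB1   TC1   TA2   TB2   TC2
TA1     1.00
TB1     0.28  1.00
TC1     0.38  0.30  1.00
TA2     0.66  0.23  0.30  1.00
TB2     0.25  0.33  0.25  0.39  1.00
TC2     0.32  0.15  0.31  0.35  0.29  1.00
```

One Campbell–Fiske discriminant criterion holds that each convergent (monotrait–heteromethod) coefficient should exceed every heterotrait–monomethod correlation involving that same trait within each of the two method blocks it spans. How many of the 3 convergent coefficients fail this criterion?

2

Convergent coefficients and their comparison sets:
TA (methods 1·2): 0.66 vs {0.28, 0.39, 0.38, 0.35} → pass.
TB (methods 1·2): 0.33 vs {0.28, 0.39, 0.30, 0.29} → fail.
TC (methods 1·2): 0.31 vs {0.38, 0.35, 0.30, 0.29} → fail.
2 of 3 fail.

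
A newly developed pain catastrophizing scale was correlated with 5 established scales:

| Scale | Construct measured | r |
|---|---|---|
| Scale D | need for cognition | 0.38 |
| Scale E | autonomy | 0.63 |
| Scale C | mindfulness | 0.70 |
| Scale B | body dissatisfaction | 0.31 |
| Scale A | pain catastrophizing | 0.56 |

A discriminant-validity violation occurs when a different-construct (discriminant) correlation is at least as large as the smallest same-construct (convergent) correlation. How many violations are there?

Convergent (same construct = pain catastrophizing): Scale A.
Smallest convergent = 0.56. Discriminant values: 0.38, 0.63, 0.70, 0.31; count ≥ 0.56 → 2.

2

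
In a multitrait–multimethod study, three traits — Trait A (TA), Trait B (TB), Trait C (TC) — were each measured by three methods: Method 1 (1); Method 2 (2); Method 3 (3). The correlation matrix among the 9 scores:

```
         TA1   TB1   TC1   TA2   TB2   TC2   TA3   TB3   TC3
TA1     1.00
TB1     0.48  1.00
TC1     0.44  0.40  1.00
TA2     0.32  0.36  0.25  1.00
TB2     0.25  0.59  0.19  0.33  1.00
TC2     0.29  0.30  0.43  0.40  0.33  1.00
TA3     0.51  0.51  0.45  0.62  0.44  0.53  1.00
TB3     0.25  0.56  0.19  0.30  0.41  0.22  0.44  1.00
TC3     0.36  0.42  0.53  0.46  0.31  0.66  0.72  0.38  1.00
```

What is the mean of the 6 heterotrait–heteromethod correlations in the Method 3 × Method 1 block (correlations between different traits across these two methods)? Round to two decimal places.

HTHM values (method 3 × method 1): 0.51, 0.45, 0.25, 0.19, 0.36, 0.42; mean = 2.18/6 = 0.36.

0.36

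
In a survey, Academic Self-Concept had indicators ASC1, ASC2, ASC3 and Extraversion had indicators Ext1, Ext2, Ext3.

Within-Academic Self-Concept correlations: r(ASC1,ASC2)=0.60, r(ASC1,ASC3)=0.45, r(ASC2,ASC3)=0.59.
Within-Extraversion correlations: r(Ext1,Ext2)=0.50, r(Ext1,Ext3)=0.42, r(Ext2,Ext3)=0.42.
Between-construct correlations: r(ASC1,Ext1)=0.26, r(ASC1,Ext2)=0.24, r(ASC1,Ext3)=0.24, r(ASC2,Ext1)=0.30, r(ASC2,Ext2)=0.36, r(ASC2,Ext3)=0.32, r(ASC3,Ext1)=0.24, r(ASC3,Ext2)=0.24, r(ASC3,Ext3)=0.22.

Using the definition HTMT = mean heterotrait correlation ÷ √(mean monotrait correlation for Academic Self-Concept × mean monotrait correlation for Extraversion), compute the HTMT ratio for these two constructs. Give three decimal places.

0.544

Between-construct mean = 2.42/9 = 0.2689.
Mean within-ASC = 1.64/3 = 0.5467; mean within-Ext = 1.34/3 = 0.4467.
Geometric mean = √(0.5467 × 0.4467) = 0.4942.
HTMT = 0.2689 / 0.4942 = 0.544.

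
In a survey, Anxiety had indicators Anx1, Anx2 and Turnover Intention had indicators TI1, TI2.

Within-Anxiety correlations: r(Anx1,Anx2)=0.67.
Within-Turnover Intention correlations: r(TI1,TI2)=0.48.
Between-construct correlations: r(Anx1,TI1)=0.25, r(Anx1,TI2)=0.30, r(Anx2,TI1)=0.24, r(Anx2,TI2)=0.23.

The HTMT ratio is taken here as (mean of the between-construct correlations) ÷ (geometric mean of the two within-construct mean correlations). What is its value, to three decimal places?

0.450

Between-construct mean = 1.02/4 = 0.2550.
Mean within-Anx = 0.67/1 = 0.6700; mean within-TI = 0.48/1 = 0.4800.
Geometric mean = √(0.6700 × 0.4800) = 0.5671.
HTMT = 0.2550 / 0.5671 = 0.450.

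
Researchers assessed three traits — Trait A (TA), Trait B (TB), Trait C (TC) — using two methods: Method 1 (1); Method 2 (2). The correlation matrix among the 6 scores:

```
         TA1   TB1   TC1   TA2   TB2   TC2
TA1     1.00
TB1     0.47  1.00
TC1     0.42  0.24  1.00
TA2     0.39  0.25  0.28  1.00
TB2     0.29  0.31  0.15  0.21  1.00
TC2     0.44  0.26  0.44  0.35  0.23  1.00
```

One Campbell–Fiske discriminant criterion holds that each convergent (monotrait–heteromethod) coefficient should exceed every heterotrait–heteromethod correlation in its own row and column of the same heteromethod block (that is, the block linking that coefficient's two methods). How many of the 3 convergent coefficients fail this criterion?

Checking each validity diagonal entry against its comparison values:
TA (methods 1·2): 0.39 vs {0.29, 0.25, 0.44, 0.28} → fail.
TB (methods 1·2): 0.31 vs {0.25, 0.29, 0.26, 0.15} → pass.
TC (methods 1·2): 0.44 vs {0.28, 0.44, 0.15, 0.26} → fail.
2 of 3 fail.

2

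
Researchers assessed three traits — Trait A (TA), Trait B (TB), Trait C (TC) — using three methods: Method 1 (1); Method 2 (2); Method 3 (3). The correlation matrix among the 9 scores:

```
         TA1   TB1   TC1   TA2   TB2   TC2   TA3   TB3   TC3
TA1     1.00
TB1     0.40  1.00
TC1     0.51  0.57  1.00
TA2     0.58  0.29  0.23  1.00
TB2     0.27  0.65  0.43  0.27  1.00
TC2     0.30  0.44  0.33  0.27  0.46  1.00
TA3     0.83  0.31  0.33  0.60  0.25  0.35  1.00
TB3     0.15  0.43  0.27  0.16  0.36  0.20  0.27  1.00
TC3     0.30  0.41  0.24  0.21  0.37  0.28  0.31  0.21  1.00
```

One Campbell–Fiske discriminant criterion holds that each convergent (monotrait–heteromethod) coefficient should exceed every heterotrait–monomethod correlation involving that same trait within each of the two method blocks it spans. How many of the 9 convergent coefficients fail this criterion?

Each convergent coefficient versus the relevant comparison correlations:
TA (methods 1·2): 0.58 vs {0.40, 0.27, 0.51, 0.27} → pass.
TA (methods 1·3): 0.83 vs {0.40, 0.27, 0.51, 0.31} → pass.
TA (methods 2·3): 0.60 vs {0.27, 0.27, 0.27, 0.31} → pass.
TB (methods 1·2): 0.65 vs {0.40, 0.27, 0.57, 0.46} → pass.
TB (methods 1·3): 0.43 vs {0.40, 0.27, 0.57, 0.21} → fail.
TB (methods 2·3): 0.36 vs {0.27, 0.27, 0.46, 0.21} → fail.
TC (methods 1·2): 0.33 vs {0.51, 0.27, 0.57, 0.46} → fail.
TC (methods 1·3): 0.24 vs {0.51, 0.31, 0.57, 0.21} → fail.
TC (methods 2·3): 0.28 vs {0.27, 0.31, 0.46, 0.21} → fail.
5 of 9 fail.

5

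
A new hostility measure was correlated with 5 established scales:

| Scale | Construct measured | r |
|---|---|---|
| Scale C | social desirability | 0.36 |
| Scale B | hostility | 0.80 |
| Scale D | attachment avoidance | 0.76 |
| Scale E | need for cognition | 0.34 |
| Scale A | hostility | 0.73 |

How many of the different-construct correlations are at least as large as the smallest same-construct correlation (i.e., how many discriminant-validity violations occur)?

1

Convergent (same construct = hostility): Scale B, Scale A.
Smallest convergent = 0.73. Discriminant values: 0.36, 0.76, 0.34; count ≥ 0.73 → 1.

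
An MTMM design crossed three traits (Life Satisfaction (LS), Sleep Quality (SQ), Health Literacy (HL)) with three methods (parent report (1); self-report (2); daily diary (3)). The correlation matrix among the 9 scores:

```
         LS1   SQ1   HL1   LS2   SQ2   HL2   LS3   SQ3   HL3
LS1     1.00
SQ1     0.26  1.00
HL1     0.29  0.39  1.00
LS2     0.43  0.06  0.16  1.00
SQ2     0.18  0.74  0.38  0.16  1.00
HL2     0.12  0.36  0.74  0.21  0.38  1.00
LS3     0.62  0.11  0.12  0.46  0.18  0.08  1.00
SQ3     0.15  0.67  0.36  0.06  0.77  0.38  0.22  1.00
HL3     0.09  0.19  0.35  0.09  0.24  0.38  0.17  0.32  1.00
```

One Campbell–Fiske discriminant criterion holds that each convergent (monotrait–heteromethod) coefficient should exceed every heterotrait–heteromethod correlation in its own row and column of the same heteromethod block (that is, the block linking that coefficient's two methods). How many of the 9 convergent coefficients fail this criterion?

Checking each validity diagonal entry against its comparison values:
LS (methods 1·2): 0.43 vs {0.18, 0.06, 0.12, 0.16} → pass.
LS (methods 1·3): 0.62 vs {0.15, 0.11, 0.09, 0.12} → pass.
LS (methods 2·3): 0.46 vs {0.06, 0.18, 0.09, 0.08} → pass.
SQ (methods 1·2): 0.74 vs {0.06, 0.18, 0.36, 0.38} → pass.
SQ (methods 1·3): 0.67 vs {0.11, 0.15, 0.19, 0.36} → pass.
SQ (methods 2·3): 0.77 vs {0.18, 0.06, 0.24, 0.38} → pass.
HL (methods 1·2): 0.74 vs {0.16, 0.12, 0.38, 0.36} → pass.
HL (methods 1·3): 0.35 vs {0.12, 0.09, 0.36, 0.19} → fail.
HL (methods 2·3): 0.38 vs {0.08, 0.09, 0.38, 0.24} → fail.
2 of 9 fail.

2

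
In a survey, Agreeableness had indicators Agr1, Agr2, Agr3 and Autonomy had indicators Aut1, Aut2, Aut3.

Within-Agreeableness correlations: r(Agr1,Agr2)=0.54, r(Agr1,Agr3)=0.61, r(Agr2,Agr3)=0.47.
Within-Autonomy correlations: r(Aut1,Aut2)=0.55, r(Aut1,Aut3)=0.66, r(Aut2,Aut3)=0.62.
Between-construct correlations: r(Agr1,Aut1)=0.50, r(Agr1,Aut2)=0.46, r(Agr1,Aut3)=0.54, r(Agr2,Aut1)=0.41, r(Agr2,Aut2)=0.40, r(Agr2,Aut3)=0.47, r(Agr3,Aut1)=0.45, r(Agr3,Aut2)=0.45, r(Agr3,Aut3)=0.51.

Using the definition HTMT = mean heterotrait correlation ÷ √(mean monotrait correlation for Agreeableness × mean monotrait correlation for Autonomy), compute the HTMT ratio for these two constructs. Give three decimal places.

Mean heterotrait r = 4.19/9 = 0.4656.
Mean within-Agr = 1.62/3 = 0.5400; mean within-Aut = 1.83/3 = 0.6100.
Geometric mean = √(0.5400 × 0.6100) = 0.5739.
HTMT = 0.4656 / 0.5739 = 0.811.

0.811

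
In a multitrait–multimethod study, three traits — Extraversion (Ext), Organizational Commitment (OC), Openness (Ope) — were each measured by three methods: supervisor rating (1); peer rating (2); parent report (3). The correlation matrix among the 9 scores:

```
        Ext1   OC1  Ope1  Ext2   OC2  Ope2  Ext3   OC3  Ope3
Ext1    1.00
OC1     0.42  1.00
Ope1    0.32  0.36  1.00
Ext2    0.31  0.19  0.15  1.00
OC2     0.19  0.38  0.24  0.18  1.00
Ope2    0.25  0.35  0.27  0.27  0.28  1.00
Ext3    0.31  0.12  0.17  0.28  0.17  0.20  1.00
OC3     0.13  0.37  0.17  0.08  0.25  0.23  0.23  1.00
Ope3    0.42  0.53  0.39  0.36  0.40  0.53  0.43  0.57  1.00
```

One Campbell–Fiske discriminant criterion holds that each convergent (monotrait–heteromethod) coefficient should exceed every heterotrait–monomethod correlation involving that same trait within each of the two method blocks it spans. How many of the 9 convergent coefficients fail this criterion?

Convergent coefficients and their comparison sets:
Ext (methods 1·2): 0.31 vs {0.42, 0.18, 0.32, 0.27} → fail.
Ext (methods 1·3): 0.31 vs {0.42, 0.23, 0.32, 0.43} → fail.
Ext (methods 2·3): 0.28 vs {0.18, 0.23, 0.27, 0.43} → fail.
OC (methods 1·2): 0.38 vs {0.42, 0.18, 0.36, 0.28} → fail.
OC (methods 1·3): 0.37 vs {0.42, 0.23, 0.36, 0.57} → fail.
OC (methods 2·3): 0.25 vs {0.18, 0.23, 0.28, 0.57} → fail.
Ope (methods 1·2): 0.27 vs {0.32, 0.27, 0.36, 0.28} → fail.
Ope (methods 1·3): 0.39 vs {0.32, 0.43, 0.36, 0.57} → fail.
Ope (methods 2·3): 0.53 vs {0.27, 0.43, 0.28, 0.57} → fail.
9 of 9 fail.

9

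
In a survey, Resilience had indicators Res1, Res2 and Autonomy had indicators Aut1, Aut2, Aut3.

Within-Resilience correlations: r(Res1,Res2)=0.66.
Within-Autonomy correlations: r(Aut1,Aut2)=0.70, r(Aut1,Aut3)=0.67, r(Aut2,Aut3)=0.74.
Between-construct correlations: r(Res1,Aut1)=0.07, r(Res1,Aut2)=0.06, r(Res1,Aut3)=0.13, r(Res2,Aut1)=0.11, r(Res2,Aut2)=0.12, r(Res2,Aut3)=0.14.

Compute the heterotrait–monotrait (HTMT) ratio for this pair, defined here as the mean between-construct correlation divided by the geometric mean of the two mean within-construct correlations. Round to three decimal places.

0.154

Between-construct mean = 0.63/6 = 0.1050.
Mean within-Res = 0.66/1 = 0.6600; mean within-Aut = 2.11/3 = 0.7033.
Geometric mean = √(0.6600 × 0.7033) = 0.6813.
HTMT = 0.1050 / 0.6813 = 0.154.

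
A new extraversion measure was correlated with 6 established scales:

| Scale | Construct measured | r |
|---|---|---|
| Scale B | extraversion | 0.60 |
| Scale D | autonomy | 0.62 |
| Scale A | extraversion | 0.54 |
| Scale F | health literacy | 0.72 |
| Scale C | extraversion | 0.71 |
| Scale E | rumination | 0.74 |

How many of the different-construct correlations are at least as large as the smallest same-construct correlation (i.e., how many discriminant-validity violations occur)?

3

Convergent (same construct = extraversion): Scale B, Scale A, Scale C.
Smallest convergent = 0.54. Discriminant values: 0.62, 0.72, 0.74; count ≥ 0.54 → 3.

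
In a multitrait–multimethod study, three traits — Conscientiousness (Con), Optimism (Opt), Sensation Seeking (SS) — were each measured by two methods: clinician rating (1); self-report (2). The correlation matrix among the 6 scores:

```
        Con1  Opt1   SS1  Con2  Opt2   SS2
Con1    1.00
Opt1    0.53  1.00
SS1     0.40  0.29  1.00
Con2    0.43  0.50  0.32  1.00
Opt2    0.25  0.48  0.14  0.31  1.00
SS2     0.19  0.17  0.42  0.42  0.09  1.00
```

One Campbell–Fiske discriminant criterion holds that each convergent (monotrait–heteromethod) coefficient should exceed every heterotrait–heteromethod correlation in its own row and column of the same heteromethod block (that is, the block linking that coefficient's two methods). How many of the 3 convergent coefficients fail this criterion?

2

Each convergent coefficient versus the relevant comparison correlations:
Con (methods 1·2): 0.43 vs {0.25, 0.50, 0.19, 0.32} → fail.
Opt (methods 1·2): 0.48 vs {0.50, 0.25, 0.17, 0.14} → fail.
SS (methods 1·2): 0.42 vs {0.32, 0.19, 0.14, 0.17} → pass.
2 of 3 fail.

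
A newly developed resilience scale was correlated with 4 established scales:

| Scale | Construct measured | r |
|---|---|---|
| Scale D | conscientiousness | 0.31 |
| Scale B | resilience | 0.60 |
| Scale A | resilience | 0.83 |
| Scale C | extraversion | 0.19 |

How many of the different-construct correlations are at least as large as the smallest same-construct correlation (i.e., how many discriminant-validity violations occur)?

Convergent (same construct = resilience): Scale B, Scale A.
Smallest convergent = 0.60. Discriminant values: 0.31, 0.19; count ≥ 0.60 → 0.

0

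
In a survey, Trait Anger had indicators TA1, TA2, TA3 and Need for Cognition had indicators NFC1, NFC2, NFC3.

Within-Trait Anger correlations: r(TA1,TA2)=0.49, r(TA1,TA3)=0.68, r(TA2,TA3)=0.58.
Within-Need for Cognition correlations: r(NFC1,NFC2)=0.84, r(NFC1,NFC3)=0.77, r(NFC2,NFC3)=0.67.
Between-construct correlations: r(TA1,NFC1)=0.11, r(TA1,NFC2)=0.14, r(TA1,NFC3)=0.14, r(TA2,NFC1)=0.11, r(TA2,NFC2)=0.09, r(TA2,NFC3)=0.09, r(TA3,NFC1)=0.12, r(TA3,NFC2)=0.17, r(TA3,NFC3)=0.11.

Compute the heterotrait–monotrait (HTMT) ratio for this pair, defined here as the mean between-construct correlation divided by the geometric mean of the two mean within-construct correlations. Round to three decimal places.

Between-construct mean = 1.08/9 = 0.1200.
Mean within-TA = 1.75/3 = 0.5833; mean within-NFC = 2.28/3 = 0.7600.
Geometric mean = √(0.5833 × 0.7600) = 0.6658.
HTMT = 0.1200 / 0.6658 = 0.180.

0.180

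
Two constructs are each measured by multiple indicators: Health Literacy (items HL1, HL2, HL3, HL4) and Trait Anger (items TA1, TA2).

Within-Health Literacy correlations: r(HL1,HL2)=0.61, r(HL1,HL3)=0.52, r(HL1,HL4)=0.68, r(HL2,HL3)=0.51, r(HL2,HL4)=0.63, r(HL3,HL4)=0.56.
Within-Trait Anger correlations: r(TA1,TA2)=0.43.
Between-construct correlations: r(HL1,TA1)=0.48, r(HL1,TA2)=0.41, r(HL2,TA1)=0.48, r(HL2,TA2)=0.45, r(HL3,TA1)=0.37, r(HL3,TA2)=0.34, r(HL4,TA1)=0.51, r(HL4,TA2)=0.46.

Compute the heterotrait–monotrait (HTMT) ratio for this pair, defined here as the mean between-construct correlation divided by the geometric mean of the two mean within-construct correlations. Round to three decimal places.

0.872

Between-construct mean = 3.50/8 = 0.4375.
Mean within-HL = 3.51/6 = 0.5850; mean within-TA = 0.43/1 = 0.4300.
Geometric mean = √(0.5850 × 0.4300) = 0.5015.
HTMT = 0.4375 / 0.5015 = 0.872.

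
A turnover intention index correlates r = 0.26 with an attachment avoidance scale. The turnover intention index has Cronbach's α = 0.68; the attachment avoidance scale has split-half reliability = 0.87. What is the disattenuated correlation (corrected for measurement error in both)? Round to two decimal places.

r_true = r_obs / √(r_xx · r_yy) = 0.26 / √(0.68 × 0.87) = 0.26 / √0.5916 = 0.26 / 0.7692 ≈ 0.34.

0.34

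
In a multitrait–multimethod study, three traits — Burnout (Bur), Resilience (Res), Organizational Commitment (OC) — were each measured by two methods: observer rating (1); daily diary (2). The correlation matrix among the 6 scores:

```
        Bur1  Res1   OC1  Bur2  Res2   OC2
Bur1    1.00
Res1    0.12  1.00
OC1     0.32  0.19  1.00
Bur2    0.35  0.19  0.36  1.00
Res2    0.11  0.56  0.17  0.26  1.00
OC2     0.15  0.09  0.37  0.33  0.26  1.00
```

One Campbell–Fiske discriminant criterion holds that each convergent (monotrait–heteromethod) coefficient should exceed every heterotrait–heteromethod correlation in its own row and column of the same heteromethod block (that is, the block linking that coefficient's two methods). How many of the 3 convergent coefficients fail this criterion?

Convergent coefficients and their comparison sets:
Bur (methods 1·2): 0.35 vs {0.11, 0.19, 0.15, 0.36} → fail.
Res (methods 1·2): 0.56 vs {0.19, 0.11, 0.09, 0.17} → pass.
OC (methods 1·2): 0.37 vs {0.36, 0.15, 0.17, 0.09} → pass.
1 of 3 fail.

1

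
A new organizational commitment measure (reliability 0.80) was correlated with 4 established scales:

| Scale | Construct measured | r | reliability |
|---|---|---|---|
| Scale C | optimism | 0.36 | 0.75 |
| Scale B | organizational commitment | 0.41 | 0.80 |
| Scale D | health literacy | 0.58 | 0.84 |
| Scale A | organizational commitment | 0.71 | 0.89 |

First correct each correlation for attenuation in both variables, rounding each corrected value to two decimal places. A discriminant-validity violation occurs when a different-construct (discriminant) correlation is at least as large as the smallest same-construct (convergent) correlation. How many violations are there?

1

Disattenuated r (r / √(r_scale · r_new)):
  Scale C (disc): 0.36 / √(0.75·0.80) = 0.46
  Scale B (conv): 0.41 / √(0.80·0.80) = 0.51
  Scale D (disc): 0.58 / √(0.84·0.80) = 0.71
  Scale A (conv): 0.71 / √(0.89·0.80) = 0.84
Smallest convergent = 0.51. Discriminant values: 0.46, 0.71; count ≥ 0.51 → 1.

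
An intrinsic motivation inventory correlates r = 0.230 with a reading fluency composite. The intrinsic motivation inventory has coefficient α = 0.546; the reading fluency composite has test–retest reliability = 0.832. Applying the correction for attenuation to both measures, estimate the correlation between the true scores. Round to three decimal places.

r_true = r_obs / √(r_xx · r_yy) = 0.230 / √(0.546 × 0.832) = 0.230 / √0.454272 = 0.230 / 0.6740 ≈ 0.341.

0.341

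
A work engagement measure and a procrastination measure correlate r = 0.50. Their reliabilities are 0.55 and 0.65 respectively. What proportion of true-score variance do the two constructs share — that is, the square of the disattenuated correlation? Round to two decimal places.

0.70

Disattenuated r = 0.50 / √(0.55 × 0.65) = 0.50 / 0.5979 = 0.8363.
Shared true-score variance = 0.8363² = 0.6994 ≈ 0.70.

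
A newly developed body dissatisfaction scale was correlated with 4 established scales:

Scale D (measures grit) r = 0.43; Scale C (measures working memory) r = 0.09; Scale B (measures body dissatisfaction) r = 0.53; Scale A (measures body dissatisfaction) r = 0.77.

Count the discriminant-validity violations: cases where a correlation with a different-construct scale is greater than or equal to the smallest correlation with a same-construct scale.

0

Convergent (same construct = body dissatisfaction): Scale B, Scale A.
Smallest convergent = 0.53. Discriminant values: 0.43, 0.09; count ≥ 0.53 → 0.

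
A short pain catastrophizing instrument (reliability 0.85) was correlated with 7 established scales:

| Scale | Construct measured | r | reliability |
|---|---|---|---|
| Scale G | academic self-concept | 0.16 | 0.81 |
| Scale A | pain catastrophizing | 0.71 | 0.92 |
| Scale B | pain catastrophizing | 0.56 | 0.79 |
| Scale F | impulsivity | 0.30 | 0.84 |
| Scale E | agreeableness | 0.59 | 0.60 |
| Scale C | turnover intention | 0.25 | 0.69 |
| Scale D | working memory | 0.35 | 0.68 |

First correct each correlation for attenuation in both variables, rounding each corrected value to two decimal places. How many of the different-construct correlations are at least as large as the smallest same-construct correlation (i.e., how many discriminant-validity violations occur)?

1

Disattenuated r (r / √(r_scale · r_new)):
  Scale G (disc): 0.16 / √(0.81·0.85) = 0.19
  Scale A (conv): 0.71 / √(0.92·0.85) = 0.80
  Scale B (conv): 0.56 / √(0.79·0.85) = 0.68
  Scale F (disc): 0.30 / √(0.84·0.85) = 0.36
  Scale E (disc): 0.59 / √(0.60·0.85) = 0.83
  Scale C (disc): 0.25 / √(0.69·0.85) = 0.33
  Scale D (disc): 0.35 / √(0.68·0.85) = 0.46
Smallest convergent = 0.68. Discriminant values: 0.19, 0.36, 0.83, 0.33, 0.46; count ≥ 0.68 → 1.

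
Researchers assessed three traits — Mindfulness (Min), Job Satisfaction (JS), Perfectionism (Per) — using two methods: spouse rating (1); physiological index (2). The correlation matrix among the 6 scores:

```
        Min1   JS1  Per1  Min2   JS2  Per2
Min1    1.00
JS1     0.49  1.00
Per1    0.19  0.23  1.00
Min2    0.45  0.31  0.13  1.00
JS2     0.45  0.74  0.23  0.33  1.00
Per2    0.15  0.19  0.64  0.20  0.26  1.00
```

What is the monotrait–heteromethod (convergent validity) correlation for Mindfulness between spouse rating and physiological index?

Same trait (Min), different methods: r(Min1, Min2) = 0.45.

0.45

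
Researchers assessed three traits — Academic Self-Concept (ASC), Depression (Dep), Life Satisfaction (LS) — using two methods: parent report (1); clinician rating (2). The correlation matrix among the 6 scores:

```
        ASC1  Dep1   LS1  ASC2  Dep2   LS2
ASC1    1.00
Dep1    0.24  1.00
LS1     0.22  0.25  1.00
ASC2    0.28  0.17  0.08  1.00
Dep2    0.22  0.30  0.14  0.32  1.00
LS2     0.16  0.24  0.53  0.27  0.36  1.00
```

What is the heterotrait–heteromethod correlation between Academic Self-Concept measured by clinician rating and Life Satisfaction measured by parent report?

Different traits and methods: r(ASC2, LS1) = 0.08.

0.08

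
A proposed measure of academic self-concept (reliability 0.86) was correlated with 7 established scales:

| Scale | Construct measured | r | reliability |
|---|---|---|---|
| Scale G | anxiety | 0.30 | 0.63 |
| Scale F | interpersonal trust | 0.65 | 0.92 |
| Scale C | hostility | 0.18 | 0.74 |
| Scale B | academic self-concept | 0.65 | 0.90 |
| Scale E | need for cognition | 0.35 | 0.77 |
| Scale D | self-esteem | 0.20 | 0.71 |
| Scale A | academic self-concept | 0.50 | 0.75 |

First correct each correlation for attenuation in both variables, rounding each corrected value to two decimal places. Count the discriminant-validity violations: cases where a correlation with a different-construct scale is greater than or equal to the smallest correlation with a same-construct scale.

1

Disattenuated r (r / √(r_scale · r_new)):
  Scale G (disc): 0.30 / √(0.63·0.86) = 0.41
  Scale F (disc): 0.65 / √(0.92·0.86) = 0.73
  Scale C (disc): 0.18 / √(0.74·0.86) = 0.23
  Scale B (conv): 0.65 / √(0.90·0.86) = 0.74
  Scale E (disc): 0.35 / √(0.77·0.86) = 0.43
  Scale D (disc): 0.20 / √(0.71·0.86) = 0.26
  Scale A (conv): 0.50 / √(0.75·0.86) = 0.62
Smallest convergent = 0.62. Discriminant values: 0.41, 0.73, 0.23, 0.43, 0.26; count ≥ 0.62 → 1.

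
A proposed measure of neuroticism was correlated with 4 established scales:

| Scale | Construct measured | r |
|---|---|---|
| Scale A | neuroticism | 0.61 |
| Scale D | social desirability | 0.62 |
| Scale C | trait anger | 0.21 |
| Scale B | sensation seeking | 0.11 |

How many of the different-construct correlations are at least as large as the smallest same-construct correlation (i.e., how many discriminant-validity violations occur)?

1

Convergent (same construct = neuroticism): Scale A.
Smallest convergent = 0.61. Discriminant values: 0.62, 0.21, 0.11; count ≥ 0.61 → 1.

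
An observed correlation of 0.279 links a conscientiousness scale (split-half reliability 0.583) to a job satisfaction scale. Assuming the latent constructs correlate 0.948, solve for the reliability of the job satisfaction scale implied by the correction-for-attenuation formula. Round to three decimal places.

0.149

r_true = r_obs / √(r_xx · r_yy) ⇒ 0.948 = 0.279 / √(0.583 · r_yy).
√(0.583 · r_yy) = 0.279 / 0.948 = 0.2943; 0.583 · r_yy = 0.0866; r_yy = 0.0866 / 0.583 ≈ 0.149.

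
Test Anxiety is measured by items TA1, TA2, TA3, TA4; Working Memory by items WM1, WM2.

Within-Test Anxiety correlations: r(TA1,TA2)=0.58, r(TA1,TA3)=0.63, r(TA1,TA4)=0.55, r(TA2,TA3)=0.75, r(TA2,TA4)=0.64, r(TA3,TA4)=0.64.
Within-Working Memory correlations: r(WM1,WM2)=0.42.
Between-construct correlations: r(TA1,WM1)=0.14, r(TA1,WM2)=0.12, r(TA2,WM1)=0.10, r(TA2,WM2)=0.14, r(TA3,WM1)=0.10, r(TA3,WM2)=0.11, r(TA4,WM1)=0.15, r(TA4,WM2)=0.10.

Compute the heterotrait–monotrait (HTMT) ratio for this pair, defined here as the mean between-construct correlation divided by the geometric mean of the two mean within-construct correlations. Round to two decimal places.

0.23

Mean heterotrait r = 0.96/8 = 0.1200.
Mean within-TA = 3.79/6 = 0.6317; mean within-WM = 0.42/1 = 0.4200.
Geometric mean = √(0.6317 × 0.4200) = 0.5151.
HTMT = 0.1200 / 0.5151 = 0.23.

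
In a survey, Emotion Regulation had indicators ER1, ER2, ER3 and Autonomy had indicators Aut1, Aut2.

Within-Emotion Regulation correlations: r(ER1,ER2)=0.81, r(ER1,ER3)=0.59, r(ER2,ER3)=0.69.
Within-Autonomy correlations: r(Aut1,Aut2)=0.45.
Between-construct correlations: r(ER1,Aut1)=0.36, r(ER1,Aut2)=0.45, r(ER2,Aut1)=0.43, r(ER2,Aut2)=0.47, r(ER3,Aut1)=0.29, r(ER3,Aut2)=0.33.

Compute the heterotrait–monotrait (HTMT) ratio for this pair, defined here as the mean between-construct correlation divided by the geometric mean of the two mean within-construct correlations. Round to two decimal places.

Between-construct mean = 2.33/6 = 0.3883.
Mean within-ER = 2.09/3 = 0.6967; mean within-Aut = 0.45/1 = 0.4500.
Geometric mean = √(0.6967 × 0.4500) = 0.5599.
HTMT = 0.3883 / 0.5599 = 0.69.

0.69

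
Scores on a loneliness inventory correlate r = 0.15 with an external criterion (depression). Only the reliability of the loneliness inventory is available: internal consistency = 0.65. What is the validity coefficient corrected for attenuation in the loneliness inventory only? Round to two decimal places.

Single correction: r_c = r_obs / √r_xx = 0.15 / √0.65 = 0.15 / 0.8062 ≈ 0.19.

0.19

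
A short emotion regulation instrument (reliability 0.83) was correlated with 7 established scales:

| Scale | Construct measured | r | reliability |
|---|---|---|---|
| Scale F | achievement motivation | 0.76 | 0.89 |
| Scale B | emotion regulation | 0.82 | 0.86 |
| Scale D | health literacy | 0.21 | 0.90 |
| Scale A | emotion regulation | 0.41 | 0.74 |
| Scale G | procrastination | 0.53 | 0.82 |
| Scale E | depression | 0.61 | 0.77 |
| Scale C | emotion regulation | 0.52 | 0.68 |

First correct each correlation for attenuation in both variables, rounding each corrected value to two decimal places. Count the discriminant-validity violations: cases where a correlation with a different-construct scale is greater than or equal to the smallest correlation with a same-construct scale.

Disattenuated r (r / √(r_scale · r_new)):
  Scale F (disc): 0.76 / √(0.89·0.83) = 0.88
  Scale B (conv): 0.82 / √(0.86·0.83) = 0.97
  Scale D (disc): 0.21 / √(0.90·0.83) = 0.24
  Scale A (conv): 0.41 / √(0.74·0.83) = 0.52
  Scale G (disc): 0.53 / √(0.82·0.83) = 0.64
  Scale E (disc): 0.61 / √(0.77·0.83) = 0.76
  Scale C (conv): 0.52 / √(0.68·0.83) = 0.69
Smallest convergent = 0.52. Discriminant values: 0.88, 0.24, 0.64, 0.76; count ≥ 0.52 → 3.

3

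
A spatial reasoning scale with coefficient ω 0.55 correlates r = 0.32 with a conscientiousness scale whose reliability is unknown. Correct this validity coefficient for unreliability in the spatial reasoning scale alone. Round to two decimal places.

0.43

Single correction: r_c = r_obs / √r_xx = 0.32 / √0.55 = 0.32 / 0.7416 ≈ 0.43.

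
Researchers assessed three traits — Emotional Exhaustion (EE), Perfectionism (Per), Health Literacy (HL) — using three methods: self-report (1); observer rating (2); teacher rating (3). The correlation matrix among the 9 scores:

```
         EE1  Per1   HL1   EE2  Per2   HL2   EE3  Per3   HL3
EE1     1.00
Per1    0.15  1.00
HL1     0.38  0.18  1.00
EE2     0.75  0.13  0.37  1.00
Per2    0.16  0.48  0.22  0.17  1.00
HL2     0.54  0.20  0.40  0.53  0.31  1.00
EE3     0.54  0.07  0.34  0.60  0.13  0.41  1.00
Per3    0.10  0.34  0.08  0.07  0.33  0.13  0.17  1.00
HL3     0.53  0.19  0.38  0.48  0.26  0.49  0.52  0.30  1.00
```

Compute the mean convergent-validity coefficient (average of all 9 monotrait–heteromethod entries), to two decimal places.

0.48

Convergent values: 0.75, 0.54, 0.60, 0.48, 0.34, 0.33, 0.40, 0.38, 0.49; mean = 4.31/9 = 0.48.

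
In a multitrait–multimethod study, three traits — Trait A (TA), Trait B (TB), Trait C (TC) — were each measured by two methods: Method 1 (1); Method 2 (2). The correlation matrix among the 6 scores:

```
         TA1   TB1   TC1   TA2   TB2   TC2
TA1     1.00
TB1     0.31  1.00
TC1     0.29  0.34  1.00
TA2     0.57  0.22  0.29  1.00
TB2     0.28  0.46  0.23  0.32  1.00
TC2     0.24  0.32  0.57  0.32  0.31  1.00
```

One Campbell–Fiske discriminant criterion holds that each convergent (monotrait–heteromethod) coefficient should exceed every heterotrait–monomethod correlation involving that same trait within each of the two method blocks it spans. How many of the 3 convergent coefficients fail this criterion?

0

Convergent coefficients and their comparison sets:
TA (methods 1·2): 0.57 vs {0.31, 0.32, 0.29, 0.32} → pass.
TB (methods 1·2): 0.46 vs {0.31, 0.32, 0.34, 0.31} → pass.
TC (methods 1·2): 0.57 vs {0.29, 0.32, 0.34, 0.31} → pass.
0 of 3 fail.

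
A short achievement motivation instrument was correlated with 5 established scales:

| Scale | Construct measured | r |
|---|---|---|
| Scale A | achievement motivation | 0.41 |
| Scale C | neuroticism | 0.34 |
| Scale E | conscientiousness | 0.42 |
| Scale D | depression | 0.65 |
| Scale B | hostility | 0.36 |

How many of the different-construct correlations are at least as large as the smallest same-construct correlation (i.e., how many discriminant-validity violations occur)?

2

Convergent (same construct = achievement motivation): Scale A.
Smallest convergent = 0.41. Discriminant values: 0.34, 0.42, 0.65, 0.36; count ≥ 0.41 → 2.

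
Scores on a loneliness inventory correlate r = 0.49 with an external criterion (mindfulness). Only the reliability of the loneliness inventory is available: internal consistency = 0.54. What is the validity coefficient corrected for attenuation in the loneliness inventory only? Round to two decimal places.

Single correction: r_c = r_obs / √r_xx = 0.49 / √0.54 = 0.49 / 0.7348 ≈ 0.67.

0.67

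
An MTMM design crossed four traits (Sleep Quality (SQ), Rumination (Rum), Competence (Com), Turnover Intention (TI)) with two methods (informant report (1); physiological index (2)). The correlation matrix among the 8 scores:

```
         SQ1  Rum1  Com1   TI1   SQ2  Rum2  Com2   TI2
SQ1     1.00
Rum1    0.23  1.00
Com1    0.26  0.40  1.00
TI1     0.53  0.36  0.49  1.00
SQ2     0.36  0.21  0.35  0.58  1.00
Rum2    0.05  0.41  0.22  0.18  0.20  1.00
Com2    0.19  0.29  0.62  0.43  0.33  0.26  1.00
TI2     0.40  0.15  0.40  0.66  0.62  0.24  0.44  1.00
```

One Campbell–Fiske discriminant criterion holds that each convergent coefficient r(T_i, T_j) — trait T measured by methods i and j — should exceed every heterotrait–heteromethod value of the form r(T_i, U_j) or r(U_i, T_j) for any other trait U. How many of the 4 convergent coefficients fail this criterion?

Each convergent coefficient versus the relevant comparison correlations:
SQ (methods 1·2): 0.36 vs {0.05, 0.21, 0.19, 0.35, 0.40, 0.58} → fail.
Rum (methods 1·2): 0.41 vs {0.21, 0.05, 0.29, 0.22, 0.15, 0.18} → pass.
Com (methods 1·2): 0.62 vs {0.35, 0.19, 0.22, 0.29, 0.40, 0.43} → pass.
TI (methods 1·2): 0.66 vs {0.58, 0.40, 0.18, 0.15, 0.43, 0.40} → pass.
1 of 4 fail.

1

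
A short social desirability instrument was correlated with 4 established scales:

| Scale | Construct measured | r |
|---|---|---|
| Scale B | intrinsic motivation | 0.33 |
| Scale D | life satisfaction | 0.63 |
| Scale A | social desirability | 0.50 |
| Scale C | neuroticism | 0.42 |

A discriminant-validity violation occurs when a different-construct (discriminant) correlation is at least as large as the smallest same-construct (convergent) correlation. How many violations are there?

1

Convergent (same construct = social desirability): Scale A.
Smallest convergent = 0.50. Discriminant values: 0.33, 0.63, 0.42; count ≥ 0.50 → 1.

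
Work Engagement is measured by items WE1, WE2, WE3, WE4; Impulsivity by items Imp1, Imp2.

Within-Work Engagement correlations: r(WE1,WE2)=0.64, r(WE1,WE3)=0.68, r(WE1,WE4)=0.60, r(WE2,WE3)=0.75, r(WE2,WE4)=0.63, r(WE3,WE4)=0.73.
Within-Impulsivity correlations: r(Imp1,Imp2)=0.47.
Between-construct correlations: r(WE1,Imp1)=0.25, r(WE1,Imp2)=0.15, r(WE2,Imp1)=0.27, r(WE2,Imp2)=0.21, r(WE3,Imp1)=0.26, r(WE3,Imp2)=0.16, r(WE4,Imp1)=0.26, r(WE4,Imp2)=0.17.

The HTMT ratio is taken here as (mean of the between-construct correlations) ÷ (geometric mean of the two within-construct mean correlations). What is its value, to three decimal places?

0.385

Mean heterotrait r = 1.73/8 = 0.2163.
Mean within-WE = 4.03/6 = 0.6717; mean within-Imp = 0.47/1 = 0.4700.
Geometric mean = √(0.6717 × 0.4700) = 0.5619.
HTMT = 0.2163 / 0.5619 = 0.385.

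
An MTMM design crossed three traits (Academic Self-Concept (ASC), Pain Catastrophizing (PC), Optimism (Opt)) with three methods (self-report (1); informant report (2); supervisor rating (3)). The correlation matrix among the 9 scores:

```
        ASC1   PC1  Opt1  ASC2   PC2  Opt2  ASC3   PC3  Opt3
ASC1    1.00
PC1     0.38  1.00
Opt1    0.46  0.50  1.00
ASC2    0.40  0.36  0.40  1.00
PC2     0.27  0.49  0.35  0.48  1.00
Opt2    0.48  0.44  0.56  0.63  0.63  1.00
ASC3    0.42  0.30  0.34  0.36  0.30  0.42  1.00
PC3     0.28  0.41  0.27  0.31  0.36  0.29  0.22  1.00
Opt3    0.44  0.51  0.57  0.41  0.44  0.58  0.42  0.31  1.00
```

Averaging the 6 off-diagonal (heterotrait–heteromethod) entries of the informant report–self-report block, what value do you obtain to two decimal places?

HTHM values (method 2 × method 1): 0.36, 0.40, 0.27, 0.35, 0.48, 0.44; mean = 2.30/6 = 0.38.

0.38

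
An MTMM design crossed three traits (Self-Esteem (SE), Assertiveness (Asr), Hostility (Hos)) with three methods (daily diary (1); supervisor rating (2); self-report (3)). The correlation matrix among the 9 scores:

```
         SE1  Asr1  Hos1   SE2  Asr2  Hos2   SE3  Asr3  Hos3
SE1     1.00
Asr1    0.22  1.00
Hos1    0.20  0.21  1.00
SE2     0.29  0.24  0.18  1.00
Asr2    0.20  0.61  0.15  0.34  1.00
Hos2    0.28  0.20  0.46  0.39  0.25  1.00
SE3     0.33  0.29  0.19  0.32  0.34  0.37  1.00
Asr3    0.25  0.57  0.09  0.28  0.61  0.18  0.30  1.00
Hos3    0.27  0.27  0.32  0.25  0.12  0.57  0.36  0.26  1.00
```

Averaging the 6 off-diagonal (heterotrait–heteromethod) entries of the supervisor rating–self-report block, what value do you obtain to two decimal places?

0.26

HTHM values (method 2 × method 3): 0.28, 0.25, 0.34, 0.12, 0.37, 0.18; mean = 1.54/6 = 0.26.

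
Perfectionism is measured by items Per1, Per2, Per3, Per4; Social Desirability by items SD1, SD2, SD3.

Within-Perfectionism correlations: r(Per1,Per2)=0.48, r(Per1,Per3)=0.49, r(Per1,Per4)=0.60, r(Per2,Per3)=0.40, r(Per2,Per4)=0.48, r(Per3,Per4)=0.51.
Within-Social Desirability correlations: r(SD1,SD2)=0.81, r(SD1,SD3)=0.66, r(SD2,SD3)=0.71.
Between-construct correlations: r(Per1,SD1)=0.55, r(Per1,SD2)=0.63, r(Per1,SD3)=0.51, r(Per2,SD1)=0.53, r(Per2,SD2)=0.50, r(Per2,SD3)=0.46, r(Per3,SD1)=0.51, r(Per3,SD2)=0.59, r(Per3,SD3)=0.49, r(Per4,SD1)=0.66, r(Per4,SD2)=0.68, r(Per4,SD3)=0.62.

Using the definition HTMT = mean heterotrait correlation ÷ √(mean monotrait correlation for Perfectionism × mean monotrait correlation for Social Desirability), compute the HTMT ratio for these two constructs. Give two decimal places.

Mean between = 6.73/12 = 0.5608.
Mean within-Per = 2.96/6 = 0.4933; mean within-SD = 2.18/3 = 0.7267.
Geometric mean = √(0.4933 × 0.7267) = 0.5987.
HTMT = 0.5608 / 0.5987 = 0.94.

0.94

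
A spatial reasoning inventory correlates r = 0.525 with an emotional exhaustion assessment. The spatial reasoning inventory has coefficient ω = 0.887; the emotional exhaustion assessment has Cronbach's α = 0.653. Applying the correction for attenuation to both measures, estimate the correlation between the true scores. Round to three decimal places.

0.690

r_true = r_obs / √(r_xx · r_yy) = 0.525 / √(0.887 × 0.653) = 0.525 / √0.579211 = 0.525 / 0.7611 ≈ 0.690.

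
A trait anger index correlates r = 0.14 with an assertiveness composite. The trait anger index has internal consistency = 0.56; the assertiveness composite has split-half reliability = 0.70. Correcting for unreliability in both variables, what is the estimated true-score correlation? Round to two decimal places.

0.22

r_true = r_obs / √(r_xx · r_yy) = 0.14 / √(0.56 × 0.70) = 0.14 / √0.3920 = 0.14 / 0.6261 ≈ 0.22.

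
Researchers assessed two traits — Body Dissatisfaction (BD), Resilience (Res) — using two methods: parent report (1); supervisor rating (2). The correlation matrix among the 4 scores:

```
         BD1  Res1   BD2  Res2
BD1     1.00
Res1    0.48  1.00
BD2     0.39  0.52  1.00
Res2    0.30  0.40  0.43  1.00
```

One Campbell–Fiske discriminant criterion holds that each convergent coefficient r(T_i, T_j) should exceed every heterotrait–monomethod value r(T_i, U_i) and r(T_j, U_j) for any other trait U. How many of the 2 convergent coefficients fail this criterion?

2

Each convergent coefficient versus the relevant comparison correlations:
BD (methods 1·2): 0.39 vs {0.48, 0.43} → fail.
Res (methods 1·2): 0.40 vs {0.48, 0.43} → fail.
2 of 2 fail.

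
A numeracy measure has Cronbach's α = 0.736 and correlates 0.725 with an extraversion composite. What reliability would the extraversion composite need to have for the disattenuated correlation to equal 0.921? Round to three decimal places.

0.842

r_true = r_obs / √(r_xx · r_yy) ⇒ 0.921 = 0.725 / √(0.736 · r_yy).
√(0.736 · r_yy) = 0.725 / 0.921 = 0.7872; 0.736 · r_yy = 0.6197; r_yy = 0.6197 / 0.736 ≈ 0.842.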